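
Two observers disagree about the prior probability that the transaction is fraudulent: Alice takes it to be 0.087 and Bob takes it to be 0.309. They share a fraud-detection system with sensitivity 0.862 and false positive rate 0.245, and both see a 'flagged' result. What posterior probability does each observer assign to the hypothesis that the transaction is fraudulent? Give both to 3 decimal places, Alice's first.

Alice: 0.251; Bob: 0.611

The likelihood ratio for a 'flagged' result is 0.862/0.245 = 3.5184.
Alice: prior odds 0.087/0.913 = 0.095290; posterior odds 0.33527; posterior probability 0.251.
Bob: prior odds 0.309/0.691 = 0.44718; posterior odds 1.5733; posterior probability 0.611.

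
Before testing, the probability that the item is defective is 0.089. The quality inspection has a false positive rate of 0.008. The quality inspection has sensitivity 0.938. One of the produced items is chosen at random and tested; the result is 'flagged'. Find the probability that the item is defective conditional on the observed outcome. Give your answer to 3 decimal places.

Let H be the event that the item is defective. P(H) = 0.089, so P(¬H) = 0.911. With E the 'flagged' result, P(E|H) = 0.938 and P(E|¬H) = 0.008.
P(E) = 0.938·0.089 + 0.008·0.911 = 0.083482 + 0.0072880 = 0.090770.
By Bayes' theorem, P(H|E) = 0.083482 / 0.090770 = 0.920.

P(H | E) ≈ 0.920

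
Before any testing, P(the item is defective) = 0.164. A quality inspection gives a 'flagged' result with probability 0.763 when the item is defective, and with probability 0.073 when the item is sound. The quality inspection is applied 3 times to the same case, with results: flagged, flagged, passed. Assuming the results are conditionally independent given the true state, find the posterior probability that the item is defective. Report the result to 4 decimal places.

Posterior P(H) ≈ 0.8457

With H the event that the item is defective, the joint likelihood of the observed sequence is P(data|H) = 0.763·0.763·0.237 = 0.13797 and P(data|¬H) = 0.073·0.073·0.927 = 0.0049400.
Bayes: P(H|data) = 0.164·0.13797 / (0.164·0.13797 + 0.836·0.0049400) = 0.022628/0.026758 = 0.8457.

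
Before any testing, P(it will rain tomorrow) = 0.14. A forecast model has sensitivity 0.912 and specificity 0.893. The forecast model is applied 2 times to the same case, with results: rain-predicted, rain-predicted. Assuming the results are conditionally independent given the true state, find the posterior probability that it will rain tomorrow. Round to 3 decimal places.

Posterior P(H) ≈ 0.922

Let H be the event that it will rain tomorrow; start with P(H) = 0.14. P('rain-predicted'|H) = 0.912, P('rain-predicted'|¬H) = 0.107.
Update on result 1 ('rain-predicted'): P(H) ← 0.912·0.1400 / (0.912·0.1400 + 0.107·0.8600) = 0.12768/0.21970 = 0.5812.
Update on result 2 ('rain-predicted'): P(H) ← 0.912·0.5812 / (0.912·0.5812 + 0.107·0.4188) = 0.53001/0.57483 = 0.9220.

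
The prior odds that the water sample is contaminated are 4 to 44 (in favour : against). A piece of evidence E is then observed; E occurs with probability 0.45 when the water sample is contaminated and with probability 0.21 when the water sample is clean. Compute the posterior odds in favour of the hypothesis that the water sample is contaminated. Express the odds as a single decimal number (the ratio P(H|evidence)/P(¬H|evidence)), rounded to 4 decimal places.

Posterior odds ≈ 0.1948

Prior odds = 4/44 = 0.090909.
Likelihood ratio for E = 0.45/0.21 = 2.1429.
Posterior odds = prior odds × LR = 0.19481.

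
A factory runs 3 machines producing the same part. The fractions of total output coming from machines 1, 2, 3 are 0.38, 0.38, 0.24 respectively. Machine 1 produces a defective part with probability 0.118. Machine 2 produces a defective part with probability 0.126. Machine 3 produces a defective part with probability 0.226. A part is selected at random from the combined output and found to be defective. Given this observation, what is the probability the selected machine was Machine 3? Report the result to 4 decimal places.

P(defective|M1) = 0.118; P(defective|M2) = 0.126; P(defective|M3) = 0.226.
Prior × likelihood for each source: 0.38·0.118=0.04484, 0.38·0.126=0.04788, 0.24·0.226=0.05424. Summing gives P(defective) = 0.14696.
P(Machine 3 | defective) = 0.05424 / 0.14696 = 0.3691.

Posterior probability ≈ 0.3691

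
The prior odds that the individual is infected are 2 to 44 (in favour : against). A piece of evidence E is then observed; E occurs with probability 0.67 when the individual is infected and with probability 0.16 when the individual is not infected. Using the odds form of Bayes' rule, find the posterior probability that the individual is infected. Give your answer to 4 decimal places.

Posterior probability ≈ 0.1599

Prior odds = 2/44 = 0.045455. In log-odds, ln(0.045455) = -3.0910.
Add log likelihood ratio: ln(4.1875) = 1.4321.
Posterior log-odds = -1.6589, so posterior odds = exp(-1.6589) = 0.19034. Converting, P(H|E) = 0.19034/1.1903 = 0.1599.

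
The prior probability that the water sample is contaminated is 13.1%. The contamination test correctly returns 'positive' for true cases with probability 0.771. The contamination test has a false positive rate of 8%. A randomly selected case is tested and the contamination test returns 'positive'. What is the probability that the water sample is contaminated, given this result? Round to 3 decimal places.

Write H for 'the water sample is contaminated'. Prior odds H:¬H = 0.131/0.869 = 0.15075. For the 'positive' outcome, the likelihood ratio is 0.771/0.08 = 9.6375.
Posterior odds = 0.15075 × 9.6375 = 1.4528, so P(H|E) = 1.4528/(1+1.4528) = 0.592.

P(H | E) ≈ 0.592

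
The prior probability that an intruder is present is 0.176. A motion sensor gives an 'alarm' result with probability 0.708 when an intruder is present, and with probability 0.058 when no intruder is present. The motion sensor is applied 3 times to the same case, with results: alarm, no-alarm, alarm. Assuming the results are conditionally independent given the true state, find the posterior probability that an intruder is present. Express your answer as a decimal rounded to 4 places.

Posterior P(H) ≈ 0.9080

Let H be the event that an intruder is present; start with P(H) = 0.176. P('alarm'|H) = 0.708, P('alarm'|¬H) = 0.058.
Update on result 1 ('alarm'): P(H) ← 0.708·0.1760 / (0.708·0.1760 + 0.058·0.8240) = 0.12461/0.17240 = 0.7228.
Update on result 2 ('no-alarm'): P(H) ← 0.292·0.7228 / (0.292·0.7228 + 0.942·0.2772) = 0.21105/0.47219 = 0.4470.
Update on result 3 ('alarm'): P(H) ← 0.708·0.4470 / (0.708·0.4470 + 0.058·0.5530) = 0.31645/0.34853 = 0.9080.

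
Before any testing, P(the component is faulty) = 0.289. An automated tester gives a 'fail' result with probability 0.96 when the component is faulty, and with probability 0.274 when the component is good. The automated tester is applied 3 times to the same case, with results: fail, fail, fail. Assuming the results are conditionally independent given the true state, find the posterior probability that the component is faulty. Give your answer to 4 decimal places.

Let H be the event that the component is faulty; start with P(H) = 0.289. P('fail'|H) = 0.96, P('fail'|¬H) = 0.274.
Update on result 1 ('fail'): P(H) ← 0.96·0.2890 / (0.96·0.2890 + 0.274·0.7110) = 0.27744/0.47225 = 0.5875.
Update on result 2 ('fail'): P(H) ← 0.96·0.5875 / (0.96·0.5875 + 0.274·0.4125) = 0.56398/0.67701 = 0.8330.
Update on result 3 ('fail'): P(H) ← 0.96·0.8330 / (0.96·0.8330 + 0.274·0.1670) = 0.79972/0.84547 = 0.9459.

Posterior P(H) ≈ 0.9459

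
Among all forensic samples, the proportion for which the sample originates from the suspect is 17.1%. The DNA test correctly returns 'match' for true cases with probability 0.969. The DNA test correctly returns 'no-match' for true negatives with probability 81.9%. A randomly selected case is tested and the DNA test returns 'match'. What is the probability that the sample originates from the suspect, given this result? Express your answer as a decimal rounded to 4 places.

Let H be the event that the sample originates from the suspect. P(H) = 0.171, so P(¬H) = 0.829. With E the 'match' result, P(E|H) = 0.969 and P(E|¬H) = 0.181.
P(E) = 0.969·0.171 + 0.181·0.829 = 0.16570 + 0.15005 = 0.31575.
By Bayes' theorem, P(H|E) = 0.16570 / 0.31575 = 0.5248.

P(H | E) ≈ 0.5248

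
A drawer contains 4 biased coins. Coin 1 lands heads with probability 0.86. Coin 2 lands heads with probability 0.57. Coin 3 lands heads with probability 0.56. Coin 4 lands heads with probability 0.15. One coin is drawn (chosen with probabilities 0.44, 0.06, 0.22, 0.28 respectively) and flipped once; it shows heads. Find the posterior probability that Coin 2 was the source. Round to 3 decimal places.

P(heads|C1) = 0.86; P(heads|C2) = 0.57; P(heads|C3) = 0.56; P(heads|C4) = 0.15.
Prior × likelihood for each source: 0.44·0.86=0.3784, 0.06·0.57=0.03420, 0.22·0.56=0.1232, 0.28·0.15=0.04200. Summing gives P(heads) = 0.57780.
P(Coin 2 | heads) = 0.03420 / 0.57780 = 0.059.

Posterior probability ≈ 0.059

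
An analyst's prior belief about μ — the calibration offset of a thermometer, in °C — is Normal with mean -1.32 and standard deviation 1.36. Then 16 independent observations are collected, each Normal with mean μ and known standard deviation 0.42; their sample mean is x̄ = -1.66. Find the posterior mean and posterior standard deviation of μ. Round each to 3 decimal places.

Posterior mean ≈ -1.658; posterior SD ≈ 0.105

Prior precision 1/τ₀² = 1/1.36² = 0.540657; data precision n/σ² = 16/0.42² = 90.7029.
Posterior precision = 0.540657 + 90.7029 = 91.2436, giving posterior SD = 1/√91.2436 = 0.105.
Posterior mean = (0.540657·-1.32 + 90.7029·-1.66) / 91.2436 = -1.658.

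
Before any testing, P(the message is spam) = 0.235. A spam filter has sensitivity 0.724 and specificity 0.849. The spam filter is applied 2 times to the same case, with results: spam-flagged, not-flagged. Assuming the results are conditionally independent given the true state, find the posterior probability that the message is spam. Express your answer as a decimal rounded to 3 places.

Posterior P(H) ≈ 0.324

With H the event that the message is spam, the joint likelihood of the observed sequence is P(data|H) = 0.724·0.276 = 0.19982 and P(data|¬H) = 0.151·0.849 = 0.12820.
Bayes: P(H|data) = 0.235·0.19982 / (0.235·0.19982 + 0.765·0.12820) = 0.046959/0.14503 = 0.3238.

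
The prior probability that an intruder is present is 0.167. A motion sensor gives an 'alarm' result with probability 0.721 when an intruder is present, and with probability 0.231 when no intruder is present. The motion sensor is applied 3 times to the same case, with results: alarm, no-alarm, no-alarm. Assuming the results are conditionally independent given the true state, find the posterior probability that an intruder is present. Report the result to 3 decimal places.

With H the event that an intruder is present, the joint likelihood of the observed sequence is P(data|H) = 0.721·0.279·0.279 = 0.056123 and P(data|¬H) = 0.231·0.769·0.769 = 0.13660.
Bayes: P(H|data) = 0.167·0.056123 / (0.167·0.056123 + 0.833·0.13660) = 0.0093726/0.12316 = 0.0761.

Posterior P(H) ≈ 0.076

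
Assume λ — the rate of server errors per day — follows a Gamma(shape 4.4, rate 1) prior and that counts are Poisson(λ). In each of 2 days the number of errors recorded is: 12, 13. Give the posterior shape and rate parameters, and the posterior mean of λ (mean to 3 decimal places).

Posterior: Gamma(shape=29.4, rate=3); mean ≈ 9.800

The Poisson likelihood adds the total count to the shape and the number of exposure periods to the rate. Here ∑xᵢ = 25 and n = 2, so shape 4.4→29.4 and rate 1→3.
Posterior mean = shape/rate = 29.4/3 = 9.800.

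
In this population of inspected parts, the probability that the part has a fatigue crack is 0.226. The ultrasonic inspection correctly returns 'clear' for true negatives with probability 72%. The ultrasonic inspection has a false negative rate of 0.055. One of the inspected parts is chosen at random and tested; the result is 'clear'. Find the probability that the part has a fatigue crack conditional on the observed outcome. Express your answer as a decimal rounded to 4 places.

Let H be the event that the part has a fatigue crack. P(H) = 0.226, so P(¬H) = 0.774. With E the 'clear' result, P(E|H) = 0.055 and P(E|¬H) = 0.72.
P(E) = 0.055·0.226 + 0.72·0.774 = 0.012430 + 0.55728 = 0.56971.
By Bayes' theorem, P(H|E) = 0.012430 / 0.56971 = 0.0218.

P(H | E) ≈ 0.0218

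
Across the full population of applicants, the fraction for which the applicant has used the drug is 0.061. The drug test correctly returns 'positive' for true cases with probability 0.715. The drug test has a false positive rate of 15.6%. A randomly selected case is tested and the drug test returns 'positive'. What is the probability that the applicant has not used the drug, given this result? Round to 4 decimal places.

Let H be the event that the applicant has used the drug. P(H) = 0.061, so P(¬H) = 0.939. With E the 'positive' result, P(E|H) = 0.715 and P(E|¬H) = 0.156.
P(E) = 0.715·0.061 + 0.156·0.939 = 0.043615 + 0.14648 = 0.19010.
By Bayes' theorem, P(H|E) = 0.043615 / 0.19010 = 0.2294. Hence P(¬H|E) = 1 − 0.2294 = 0.7706.

P(¬H | E) ≈ 0.7706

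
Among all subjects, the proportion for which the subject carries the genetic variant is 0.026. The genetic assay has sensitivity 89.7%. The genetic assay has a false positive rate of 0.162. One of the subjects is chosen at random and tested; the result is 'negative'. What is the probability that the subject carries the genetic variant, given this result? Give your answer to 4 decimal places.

Write H for 'the subject carries the genetic variant'. Prior odds H:¬H = 0.026/0.974 = 0.026694. For the 'negative' outcome, the likelihood ratio is 0.103/0.838 = 0.12291.
Posterior odds = 0.026694 × 0.12291 = 0.0032810, so P(H|E) = 0.0032810/(1+0.0032810) = 0.0033.

P(H | E) ≈ 0.0033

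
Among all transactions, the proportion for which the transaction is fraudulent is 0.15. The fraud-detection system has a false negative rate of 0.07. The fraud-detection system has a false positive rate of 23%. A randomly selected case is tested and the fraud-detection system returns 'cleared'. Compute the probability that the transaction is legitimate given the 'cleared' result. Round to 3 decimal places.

Let H be the event that the transaction is fraudulent. P(H) = 0.15, so P(¬H) = 0.85. With E the 'cleared' result, P(E|H) = 0.07 and P(E|¬H) = 0.77.
P(E) = 0.07·0.15 + 0.77·0.85 = 0.010500 + 0.65450 = 0.66500.
By Bayes' theorem, P(H|E) = 0.010500 / 0.66500 = 0.016. Hence P(¬H|E) = 1 − 0.016 = 0.984.

P(¬H | E) ≈ 0.984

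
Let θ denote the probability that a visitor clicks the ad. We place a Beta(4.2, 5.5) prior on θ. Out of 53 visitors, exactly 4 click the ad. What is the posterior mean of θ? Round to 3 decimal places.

The binomial likelihood is conjugate to the Beta prior: with 4 successes and 49 failures, the posterior is Beta(4.2+4, 5.5+49) = Beta(8.2, 54.5).
Posterior mean = α/(α+β) = 8.2/62.7 = 0.131.

Posterior mean ≈ 0.131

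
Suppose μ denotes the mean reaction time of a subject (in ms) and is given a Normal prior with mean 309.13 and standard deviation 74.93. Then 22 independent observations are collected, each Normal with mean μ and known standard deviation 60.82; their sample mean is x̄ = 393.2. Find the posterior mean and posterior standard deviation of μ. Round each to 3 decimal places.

With known σ, the Normal prior is conjugate. Weight on the data is w = (n/σ²)/(n/σ² + 1/τ₀²) = 0.00594744/(0.00594744+0.00017811) = 0.97092.
Posterior mean = w·x̄ + (1−w)·μ₀ = 0.97092·393.2 + 0.029077·309.13 = 390.756. Posterior variance = 1/(0.00594744+0.00017811) = 163.251, so SD = 12.777.

Posterior mean ≈ 390.756; posterior SD ≈ 12.777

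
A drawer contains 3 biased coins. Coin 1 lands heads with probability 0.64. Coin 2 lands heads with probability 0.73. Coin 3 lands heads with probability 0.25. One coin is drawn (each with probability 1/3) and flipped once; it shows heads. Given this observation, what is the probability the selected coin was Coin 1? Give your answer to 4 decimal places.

P(heads|C1) = 0.64; P(heads|C2) = 0.73; P(heads|C3) = 0.25.
Prior × likelihood for each source: 0.333333·0.64=0.2133, 0.333333·0.73=0.2433, 0.333333·0.25=0.08333. Summing gives P(heads) = 0.54000.
P(Coin 1 | heads) = 0.2133 / 0.54000 = 0.3951.

Posterior probability ≈ 0.3951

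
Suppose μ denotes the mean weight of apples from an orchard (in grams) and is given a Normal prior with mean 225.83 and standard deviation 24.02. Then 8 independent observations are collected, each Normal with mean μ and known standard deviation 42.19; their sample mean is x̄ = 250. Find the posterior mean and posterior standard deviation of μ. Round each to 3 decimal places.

Posterior mean ≈ 243.273; posterior SD ≈ 12.672

With known σ, the Normal prior is conjugate. Weight on the data is w = (n/σ²)/(n/σ² + 1/τ₀²) = 0.00449439/(0.00449439+0.00173322) = 0.72169.
Posterior mean = w·x̄ + (1−w)·μ₀ = 0.72169·250 + 0.27831·225.83 = 243.273. Posterior variance = 1/(0.00449439+0.00173322) = 160.575, so SD = 12.672.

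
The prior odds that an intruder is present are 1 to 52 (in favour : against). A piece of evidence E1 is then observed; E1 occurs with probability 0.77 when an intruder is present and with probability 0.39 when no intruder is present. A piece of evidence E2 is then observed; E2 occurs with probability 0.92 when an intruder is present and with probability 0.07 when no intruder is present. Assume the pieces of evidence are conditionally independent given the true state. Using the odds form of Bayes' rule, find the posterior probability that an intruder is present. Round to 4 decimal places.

Posterior probability ≈ 0.3329

Prior odds = 1/52 = 0.019231.
Likelihood ratio for E1 = 0.77/0.39 = 1.9744.
Likelihood ratio for E2 = 0.92/0.07 = 13.143.
Posterior odds = prior odds × LR₁ × LR₂ = 0.49901.
Posterior probability = odds/(1+odds) = 0.49901/1.4990 = 0.3329.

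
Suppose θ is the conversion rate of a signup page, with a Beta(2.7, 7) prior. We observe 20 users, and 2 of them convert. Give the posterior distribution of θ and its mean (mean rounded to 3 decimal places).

Posterior: Beta(4.7, 25); mean ≈ 0.158

The binomial likelihood is conjugate to the Beta prior: with 2 successes and 18 failures, the posterior is Beta(2.7+2, 7+18) = Beta(4.7, 25).
Posterior mean = α/(α+β) = 4.7/29.7 = 0.158.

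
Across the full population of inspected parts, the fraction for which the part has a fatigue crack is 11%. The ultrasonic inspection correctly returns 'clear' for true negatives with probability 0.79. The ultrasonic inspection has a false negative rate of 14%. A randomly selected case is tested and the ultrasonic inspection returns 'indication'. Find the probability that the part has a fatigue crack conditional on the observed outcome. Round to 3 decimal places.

P(H | E) ≈ 0.336

Let H be the event that the part has a fatigue crack. P(H) = 0.11, so P(¬H) = 0.89. With E the 'indication' result, P(E|H) = 0.86 and P(E|¬H) = 0.21.
P(E) = 0.86·0.11 + 0.21·0.89 = 0.094600 + 0.18690 = 0.28150.
By Bayes' theorem, P(H|E) = 0.094600 / 0.28150 = 0.336.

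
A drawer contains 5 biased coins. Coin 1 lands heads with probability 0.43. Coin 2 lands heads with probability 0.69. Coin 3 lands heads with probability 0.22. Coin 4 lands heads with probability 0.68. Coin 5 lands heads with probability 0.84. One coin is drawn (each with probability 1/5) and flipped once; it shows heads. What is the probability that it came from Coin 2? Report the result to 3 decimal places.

Posterior probability ≈ 0.241

Tabulate prior·likelihood by source: [1] prior 0.2, lik 0.43, product 0.08600; [2] prior 0.2, lik 0.69, product 0.1380; [3] prior 0.2, lik 0.22, product 0.04400; [4] prior 0.2, lik 0.68, product 0.1360; [5] prior 0.2, lik 0.84, product 0.1680.
Normalizing constant = 0.57200; the posterior for Coin 2 is its product over the sum, 0.1380/0.57200 = 0.241.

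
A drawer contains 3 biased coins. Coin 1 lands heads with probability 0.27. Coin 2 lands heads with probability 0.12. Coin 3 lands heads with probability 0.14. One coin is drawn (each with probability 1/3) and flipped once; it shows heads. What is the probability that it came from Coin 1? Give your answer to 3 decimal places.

Posterior probability ≈ 0.509

Tabulate prior·likelihood by source: [1] prior 0.333333, lik 0.27, product 0.09000; [2] prior 0.333333, lik 0.12, product 0.04000; [3] prior 0.333333, lik 0.14, product 0.04667.
Normalizing constant = 0.17667; the posterior for Coin 1 is its product over the sum, 0.09000/0.17667 = 0.509.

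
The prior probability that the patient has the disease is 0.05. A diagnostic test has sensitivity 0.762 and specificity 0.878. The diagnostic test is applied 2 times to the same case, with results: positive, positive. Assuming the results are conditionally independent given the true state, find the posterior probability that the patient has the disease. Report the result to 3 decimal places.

With H the event that the patient has the disease, the joint likelihood of the observed sequence is P(data|H) = 0.762·0.762 = 0.58064 and P(data|¬H) = 0.122·0.122 = 0.014884.
Bayes: P(H|data) = 0.05·0.58064 / (0.05·0.58064 + 0.95·0.014884) = 0.029032/0.043172 = 0.6725.

Posterior P(H) ≈ 0.672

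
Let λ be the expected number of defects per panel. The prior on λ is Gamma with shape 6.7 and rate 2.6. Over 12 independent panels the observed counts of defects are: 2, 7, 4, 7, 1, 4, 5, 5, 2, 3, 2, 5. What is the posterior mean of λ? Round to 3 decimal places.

Posterior mean ≈ 3.678

The Poisson likelihood adds the total count to the shape and the number of exposure periods to the rate. Here ∑xᵢ = 47 and n = 12, so shape 6.7→53.7 and rate 2.6→14.6.
E[λ | data] = 53.7/14.6 = 3.678.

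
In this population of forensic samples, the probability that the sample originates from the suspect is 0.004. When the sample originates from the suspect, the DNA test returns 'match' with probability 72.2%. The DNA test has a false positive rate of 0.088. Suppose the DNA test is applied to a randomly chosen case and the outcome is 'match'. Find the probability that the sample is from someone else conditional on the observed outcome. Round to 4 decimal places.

Let H be the event that the sample originates from the suspect. P(H) = 0.004, so P(¬H) = 0.996. With E the 'match' result, P(E|H) = 0.722 and P(E|¬H) = 0.088.
P(E) = 0.722·0.004 + 0.088·0.996 = 0.0028880 + 0.087648 = 0.090536.
By Bayes' theorem, P(H|E) = 0.0028880 / 0.090536 = 0.0319. Hence P(¬H|E) = 1 − 0.0319 = 0.9681.

P(¬H | E) ≈ 0.9681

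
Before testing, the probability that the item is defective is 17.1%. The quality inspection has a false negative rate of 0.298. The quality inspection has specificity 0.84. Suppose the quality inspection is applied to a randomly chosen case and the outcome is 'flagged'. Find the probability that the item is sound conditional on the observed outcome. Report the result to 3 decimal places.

Write H for 'the item is defective'. Prior odds H:¬H = 0.171/0.829 = 0.20627. For the 'flagged' outcome, the likelihood ratio is 0.702/0.16 = 4.3875.
Posterior odds = 0.20627 × 4.3875 = 0.90502, so P(H|E) = 0.90502/(1+0.90502) = 0.475. Then P(¬H|E) = 1 − 0.475 = 0.525.

P(¬H | E) ≈ 0.525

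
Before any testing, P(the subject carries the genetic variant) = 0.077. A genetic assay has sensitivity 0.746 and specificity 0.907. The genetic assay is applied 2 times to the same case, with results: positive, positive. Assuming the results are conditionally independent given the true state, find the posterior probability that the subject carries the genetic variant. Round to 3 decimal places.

Posterior P(H) ≈ 0.843

With H the event that the subject carries the genetic variant, the joint likelihood of the observed sequence is P(data|H) = 0.746·0.746 = 0.55652 and P(data|¬H) = 0.093·0.093 = 0.0086490.
Bayes: P(H|data) = 0.077·0.55652 / (0.077·0.55652 + 0.923·0.0086490) = 0.042852/0.050835 = 0.8430.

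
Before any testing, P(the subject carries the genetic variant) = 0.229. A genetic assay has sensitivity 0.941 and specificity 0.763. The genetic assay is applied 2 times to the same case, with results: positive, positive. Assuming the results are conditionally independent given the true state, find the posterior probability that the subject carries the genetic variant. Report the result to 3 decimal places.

With H the event that the subject carries the genetic variant, the joint likelihood of the observed sequence is P(data|H) = 0.941·0.941 = 0.88548 and P(data|¬H) = 0.237·0.237 = 0.056169.
Bayes: P(H|data) = 0.229·0.88548 / (0.229·0.88548 + 0.771·0.056169) = 0.20278/0.24608 = 0.8240.

Posterior P(H) ≈ 0.824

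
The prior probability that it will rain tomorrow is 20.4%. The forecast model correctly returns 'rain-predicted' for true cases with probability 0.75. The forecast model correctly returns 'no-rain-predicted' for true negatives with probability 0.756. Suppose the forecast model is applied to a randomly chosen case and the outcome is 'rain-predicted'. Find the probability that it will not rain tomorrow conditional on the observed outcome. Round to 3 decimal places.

P(¬H | E) ≈ 0.559

Let H be the event that it will rain tomorrow. P(H) = 0.204, so P(¬H) = 0.796. With E the 'rain-predicted' result, P(E|H) = 0.75 and P(E|¬H) = 0.244.
P(E) = 0.75·0.204 + 0.244·0.796 = 0.15300 + 0.19422 = 0.34722.
By Bayes' theorem, P(H|E) = 0.15300 / 0.34722 = 0.441. Hence P(¬H|E) = 1 − 0.441 = 0.559.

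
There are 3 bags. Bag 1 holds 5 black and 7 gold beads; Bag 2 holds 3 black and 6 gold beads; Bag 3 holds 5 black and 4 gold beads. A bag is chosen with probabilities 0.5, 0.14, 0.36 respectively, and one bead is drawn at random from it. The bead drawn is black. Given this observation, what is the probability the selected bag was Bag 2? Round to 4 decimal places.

Tabulate prior·likelihood by source: [1] prior 0.5, lik 0.4167, product 0.2083; [2] prior 0.14, lik 0.3333, product 0.04667; [3] prior 0.36, lik 0.5556, product 0.2000.
Normalizing constant = 0.45500; the posterior for Bag 2 is its product over the sum, 0.04667/0.45500 = 0.1026.

Posterior probability ≈ 0.1026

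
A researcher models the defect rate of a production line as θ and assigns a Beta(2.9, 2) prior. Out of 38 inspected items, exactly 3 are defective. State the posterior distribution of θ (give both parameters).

Posterior: Beta(5.9, 37)

Observing 3 successes and 35 failures updates Beta(2.9, 2) by adding the success and failure counts to the two shape parameters: α = 2.9+3 = 5.9, β = 2+35 = 37.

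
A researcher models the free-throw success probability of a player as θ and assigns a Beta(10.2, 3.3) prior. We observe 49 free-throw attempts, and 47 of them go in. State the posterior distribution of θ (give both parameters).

The binomial likelihood is conjugate to the Beta prior: with 47 successes and 2 failures, the posterior is Beta(10.2+47, 3.3+2) = Beta(57.2, 5.3).

Posterior: Beta(57.2, 5.3)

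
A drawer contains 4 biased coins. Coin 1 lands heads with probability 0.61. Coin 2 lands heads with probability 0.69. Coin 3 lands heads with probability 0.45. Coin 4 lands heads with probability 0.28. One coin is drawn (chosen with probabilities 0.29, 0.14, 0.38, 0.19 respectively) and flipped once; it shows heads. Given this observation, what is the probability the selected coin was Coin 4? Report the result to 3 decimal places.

Tabulate prior·likelihood by source: [1] prior 0.29, lik 0.61, product 0.1769; [2] prior 0.14, lik 0.69, product 0.09660; [3] prior 0.38, lik 0.45, product 0.1710; [4] prior 0.19, lik 0.28, product 0.05320.
Normalizing constant = 0.49770; the posterior for Coin 4 is its product over the sum, 0.05320/0.49770 = 0.107.

Posterior probability ≈ 0.107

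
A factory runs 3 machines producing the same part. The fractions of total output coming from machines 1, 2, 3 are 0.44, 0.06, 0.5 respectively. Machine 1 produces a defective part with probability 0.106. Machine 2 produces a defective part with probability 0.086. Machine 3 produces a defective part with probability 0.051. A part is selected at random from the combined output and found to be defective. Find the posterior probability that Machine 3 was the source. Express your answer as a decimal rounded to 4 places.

P(defective|M1) = 0.106; P(defective|M2) = 0.086; P(defective|M3) = 0.051.
Prior × likelihood for each source: 0.44·0.106=0.04664, 0.06·0.086=0.005160, 0.5·0.051=0.02550. Summing gives P(defective) = 0.077300.
P(Machine 3 | defective) = 0.02550 / 0.077300 = 0.3299.

Posterior probability ≈ 0.3299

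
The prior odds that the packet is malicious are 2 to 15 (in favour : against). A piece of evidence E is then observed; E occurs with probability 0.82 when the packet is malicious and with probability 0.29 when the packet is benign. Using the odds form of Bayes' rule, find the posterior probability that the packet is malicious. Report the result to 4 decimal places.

Posterior probability ≈ 0.2738

Prior odds = 2/15 = 0.13333. In log-odds, ln(0.13333) = -2.0149.
Add log likelihood ratio: ln(2.8276) = 1.0394.
Posterior log-odds = -0.97548, so posterior odds = exp(-0.97548) = 0.37701. Converting, P(H|E) = 0.37701/1.3770 = 0.2738.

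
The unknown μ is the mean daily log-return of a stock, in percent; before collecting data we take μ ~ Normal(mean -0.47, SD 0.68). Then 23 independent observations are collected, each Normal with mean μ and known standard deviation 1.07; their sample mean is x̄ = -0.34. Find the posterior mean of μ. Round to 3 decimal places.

Posterior mean ≈ -0.353

Prior precision 1/τ₀² = 1/0.68² = 2.16263; data precision n/σ² = 23/1.07² = 20.0891.
Posterior precision = 2.16263 + 20.0891 = 22.2517.
Posterior mean = (2.16263·-0.47 + 20.0891·-0.34) / 22.2517 = -0.353.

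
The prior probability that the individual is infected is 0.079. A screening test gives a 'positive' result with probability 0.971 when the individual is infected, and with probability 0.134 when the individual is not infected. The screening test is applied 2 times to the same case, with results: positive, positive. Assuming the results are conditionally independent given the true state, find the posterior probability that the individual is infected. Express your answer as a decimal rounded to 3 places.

Posterior P(H) ≈ 0.818

With H the event that the individual is infected, the joint likelihood of the observed sequence is P(data|H) = 0.971·0.971 = 0.94284 and P(data|¬H) = 0.134·0.134 = 0.017956.
Bayes: P(H|data) = 0.079·0.94284 / (0.079·0.94284 + 0.921·0.017956) = 0.074484/0.091022 = 0.8183.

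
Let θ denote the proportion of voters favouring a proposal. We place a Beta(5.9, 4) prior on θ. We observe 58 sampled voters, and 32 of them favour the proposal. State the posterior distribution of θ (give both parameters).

Posterior: Beta(37.9, 30)

Observing 32 successes and 26 failures updates Beta(5.9, 4) by adding the success and failure counts to the two shape parameters: α = 5.9+32 = 37.9, β = 4+26 = 30.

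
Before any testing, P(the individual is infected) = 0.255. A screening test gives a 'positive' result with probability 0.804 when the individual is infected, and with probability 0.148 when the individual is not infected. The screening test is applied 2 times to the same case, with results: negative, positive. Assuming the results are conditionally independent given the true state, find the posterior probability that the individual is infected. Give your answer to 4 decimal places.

Posterior P(H) ≈ 0.2996

Let H be the event that the individual is infected; start with P(H) = 0.255. P('positive'|H) = 0.804, P('positive'|¬H) = 0.148.
Update on result 1 ('negative'): P(H) ← 0.196·0.2550 / (0.196·0.2550 + 0.852·0.7450) = 0.049980/0.68472 = 0.0730.
Update on result 2 ('positive'): P(H) ← 0.804·0.0730 / (0.804·0.0730 + 0.148·0.9270) = 0.058687/0.19588 = 0.2996.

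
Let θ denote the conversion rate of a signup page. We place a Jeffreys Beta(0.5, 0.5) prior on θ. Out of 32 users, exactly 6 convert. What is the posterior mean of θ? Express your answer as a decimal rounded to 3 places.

Observing 6 successes and 26 failures updates Beta(0.5, 0.5) by adding the success and failure counts to the two shape parameters: α = 0.5+6 = 6.5, β = 0.5+26 = 26.5.
E[θ | data] = 6.5/(6.5+26.5) = 0.197.

Posterior mean ≈ 0.197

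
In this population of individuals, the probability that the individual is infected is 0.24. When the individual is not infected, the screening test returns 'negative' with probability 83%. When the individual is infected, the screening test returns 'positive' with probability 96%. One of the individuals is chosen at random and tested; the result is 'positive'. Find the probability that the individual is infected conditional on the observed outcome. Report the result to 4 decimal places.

Let H be the event that the individual is infected. P(H) = 0.24, so P(¬H) = 0.76. With E the 'positive' result, P(E|H) = 0.96 and P(E|¬H) = 0.17.
P(E) = 0.96·0.24 + 0.17·0.76 = 0.23040 + 0.12920 = 0.35960.
By Bayes' theorem, P(H|E) = 0.23040 / 0.35960 = 0.6407.

P(H | E) ≈ 0.6407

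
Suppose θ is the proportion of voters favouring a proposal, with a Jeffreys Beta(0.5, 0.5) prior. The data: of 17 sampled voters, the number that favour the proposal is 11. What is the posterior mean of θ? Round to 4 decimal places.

Observing 11 successes and 6 failures updates Beta(0.5, 0.5) by adding the success and failure counts to the two shape parameters: α = 0.5+11 = 11.5, β = 0.5+6 = 6.5.
E[θ | data] = 11.5/(11.5+6.5) = 0.6389.

Posterior mean ≈ 0.6389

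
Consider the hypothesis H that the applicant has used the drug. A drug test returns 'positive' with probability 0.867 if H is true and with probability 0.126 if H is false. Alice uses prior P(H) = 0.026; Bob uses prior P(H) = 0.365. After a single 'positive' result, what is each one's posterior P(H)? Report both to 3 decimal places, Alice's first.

Alice: 0.155; Bob: 0.798

The likelihood ratio for a 'positive' result is 0.867/0.126 = 6.8810.
Alice: prior odds 0.026/0.974 = 0.026694; posterior odds 0.18368; posterior probability 0.155.
Bob: prior odds 0.365/0.635 = 0.57480; posterior odds 3.9552; posterior probability 0.798.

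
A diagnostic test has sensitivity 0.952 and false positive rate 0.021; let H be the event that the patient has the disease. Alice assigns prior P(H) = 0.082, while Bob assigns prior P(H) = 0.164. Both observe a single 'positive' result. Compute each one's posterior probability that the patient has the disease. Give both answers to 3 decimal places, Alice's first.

P('+'|H) = 0.952, P('+'|¬H) = 0.021.
Alice: numerator 0.952·0.082 = 0.078064; evidence = 0.078064+0.021·0.918 = 0.097342; posterior = 0.802.
Bob: numerator 0.952·0.164 = 0.15613; evidence = 0.15613+0.021·0.836 = 0.17368; posterior = 0.899.

Alice: 0.802; Bob: 0.899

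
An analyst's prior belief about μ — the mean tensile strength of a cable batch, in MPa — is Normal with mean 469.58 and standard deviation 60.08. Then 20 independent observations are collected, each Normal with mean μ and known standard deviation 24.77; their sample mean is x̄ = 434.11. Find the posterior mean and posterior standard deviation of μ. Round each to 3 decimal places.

Posterior mean ≈ 434.409; posterior SD ≈ 5.515

Prior precision 1/τ₀² = 1/60.08² = 0.00027704; data precision n/σ² = 20/24.77² = 0.0325970.
Posterior precision = 0.00027704 + 0.0325970 = 0.0328741, giving posterior SD = 1/√0.0328741 = 5.515.
Posterior mean = (0.00027704·469.58 + 0.0325970·434.11) / 0.0328741 = 434.409.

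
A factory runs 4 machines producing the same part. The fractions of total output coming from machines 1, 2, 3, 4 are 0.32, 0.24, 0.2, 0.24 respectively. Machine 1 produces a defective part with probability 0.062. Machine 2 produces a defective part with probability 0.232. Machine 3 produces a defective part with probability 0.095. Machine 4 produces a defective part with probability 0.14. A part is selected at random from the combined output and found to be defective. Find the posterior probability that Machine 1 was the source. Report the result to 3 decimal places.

Tabulate prior·likelihood by source: [1] prior 0.32, lik 0.062, product 0.01984; [2] prior 0.24, lik 0.232, product 0.05568; [3] prior 0.2, lik 0.095, product 0.01900; [4] prior 0.24, lik 0.14, product 0.03360.
Normalizing constant = 0.12812; the posterior for Machine 1 is its product over the sum, 0.01984/0.12812 = 0.155.

Posterior probability ≈ 0.155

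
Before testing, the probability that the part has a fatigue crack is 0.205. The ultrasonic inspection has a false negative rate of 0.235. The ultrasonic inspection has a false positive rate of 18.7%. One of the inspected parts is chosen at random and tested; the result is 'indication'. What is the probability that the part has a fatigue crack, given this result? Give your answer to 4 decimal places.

Let H be the event that the part has a fatigue crack. P(H) = 0.205, so P(¬H) = 0.795. With E the 'indication' result, P(E|H) = 0.765 and P(E|¬H) = 0.187.
P(E) = 0.765·0.205 + 0.187·0.795 = 0.15682 + 0.14867 = 0.30549.
By Bayes' theorem, P(H|E) = 0.15682 / 0.30549 = 0.5134.

P(H | E) ≈ 0.5134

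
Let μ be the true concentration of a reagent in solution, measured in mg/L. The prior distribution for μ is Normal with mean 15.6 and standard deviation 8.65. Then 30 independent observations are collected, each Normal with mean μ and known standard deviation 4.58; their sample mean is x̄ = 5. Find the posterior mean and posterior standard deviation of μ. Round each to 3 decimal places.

With known σ, the Normal prior is conjugate. Weight on the data is w = (n/σ²)/(n/σ² + 1/τ₀²) = 1.43018/(1.43018+0.0133650) = 0.99074.
Posterior mean = w·x̄ + (1−w)·μ₀ = 0.99074·5 + 0.0092584·15.6 = 5.098. Posterior variance = 1/(1.43018+0.0133650) = 0.692740, so SD = 0.832.

Posterior mean ≈ 5.098; posterior SD ≈ 0.832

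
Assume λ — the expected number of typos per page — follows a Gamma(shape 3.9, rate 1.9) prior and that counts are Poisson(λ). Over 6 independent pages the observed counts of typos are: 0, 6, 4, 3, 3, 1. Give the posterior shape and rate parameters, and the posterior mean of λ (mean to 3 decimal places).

The Poisson likelihood adds the total count to the shape and the number of exposure periods to the rate. Here ∑xᵢ = 17 and n = 6, so shape 3.9→20.9 and rate 1.9→7.9.
E[λ | data] = 20.9/7.9 = 2.646.

Posterior: Gamma(shape=20.9, rate=7.9); mean ≈ 2.646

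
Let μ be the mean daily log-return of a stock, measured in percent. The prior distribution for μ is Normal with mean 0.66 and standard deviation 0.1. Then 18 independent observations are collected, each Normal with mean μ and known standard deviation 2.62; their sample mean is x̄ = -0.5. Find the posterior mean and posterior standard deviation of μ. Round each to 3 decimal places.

Posterior mean ≈ 0.630; posterior SD ≈ 0.099

With known σ, the Normal prior is conjugate. Weight on the data is w = (n/σ²)/(n/σ² + 1/τ₀²) = 2.62222/(2.62222+100.000) = 0.025552.
Posterior mean = w·x̄ + (1−w)·μ₀ = 0.025552·-0.5 + 0.97445·0.66 = 0.630. Posterior variance = 1/(2.62222+100.000) = 0.00974448, so SD = 0.099.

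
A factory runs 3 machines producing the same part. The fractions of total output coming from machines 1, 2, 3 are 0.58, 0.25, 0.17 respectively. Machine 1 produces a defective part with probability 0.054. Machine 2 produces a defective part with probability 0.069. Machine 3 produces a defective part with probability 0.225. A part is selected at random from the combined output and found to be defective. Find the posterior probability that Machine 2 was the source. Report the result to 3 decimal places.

Posterior probability ≈ 0.199

P(defective|M1) = 0.054; P(defective|M2) = 0.069; P(defective|M3) = 0.225.
Prior × likelihood for each source: 0.58·0.054=0.03132, 0.25·0.069=0.01725, 0.17·0.225=0.03825. Summing gives P(defective) = 0.086820.
P(Machine 2 | defective) = 0.01725 / 0.086820 = 0.199.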